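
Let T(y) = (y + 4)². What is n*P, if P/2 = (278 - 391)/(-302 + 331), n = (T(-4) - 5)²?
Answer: -5650/29 ≈ -194.83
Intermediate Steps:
T(y) = (4 + y)²
n = 25 (n = ((4 - 4)² - 5)² = (0² - 5)² = (0 - 5)² = (-5)² = 25)
P = -226/29 (P = 2*((278 - 391)/(-302 + 331)) = 2*(-113/29) = -226/29 ≈ -7.7931)
n*P = 25*(-226/29) = -5650/29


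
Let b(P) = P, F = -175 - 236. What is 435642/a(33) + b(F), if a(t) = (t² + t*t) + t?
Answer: -157693/737 ≈ -213.97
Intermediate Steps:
a(t) = t + 2*t² (a(t) = (t² + t²) + t = 2*t² + t = t + 2*t²)
F = -411
435642/a(33) + b(F) = 435642/((33*(1 + 2*33))) - 411 = 435642/((33*(1 + 66))) - 411 = 435642/((33*67)) - 411 = 435642/2211 - 411 = 435642*(1/2211) - 411 = 145214/737 - 411 = -157693/737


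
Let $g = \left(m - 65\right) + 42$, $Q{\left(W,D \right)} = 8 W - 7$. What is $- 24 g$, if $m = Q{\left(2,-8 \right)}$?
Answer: $336$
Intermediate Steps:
$Q{\left(W,D \right)} = -7 + 8 W$
$m = 9$ ($m = -7 + 8 \cdot 2 = -7 + 16 = 9$)
$g = -14$ ($g = \left(9 - 65\right) + 42 = -56 + 42 = -14$)
$- 24 g = \left(-24\right) \left(-14\right) = 336$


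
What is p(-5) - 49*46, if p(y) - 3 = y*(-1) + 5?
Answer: -2241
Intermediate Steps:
p(y) = 8 - y (p(y) = 3 + (y*(-1) + 5) = 3 + (-y + 5) = 3 + (5 - y) = 8 - y)
p(-5) - 49*46 = (8 - 1*(-5)) - 49*46 = (8 + 5) - 2254 = 13 - 2254 = -2241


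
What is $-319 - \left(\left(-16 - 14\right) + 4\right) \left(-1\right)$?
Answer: $-345$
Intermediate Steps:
$-319 - \left(\left(-16 - 14\right) + 4\right) \left(-1\right) = -319 - \left(-30 + 4\right) \left(-1\right) = -319 - \left(-26\right) \left(-1\right) = -319 - 26 = -345$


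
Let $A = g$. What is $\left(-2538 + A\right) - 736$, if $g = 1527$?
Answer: $-1747$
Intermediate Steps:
$A = 1527$
$\left(-2538 + A\right) - 736 = \left(-2538 + 1527\right) - 736 = -1011 - 736 = -1747$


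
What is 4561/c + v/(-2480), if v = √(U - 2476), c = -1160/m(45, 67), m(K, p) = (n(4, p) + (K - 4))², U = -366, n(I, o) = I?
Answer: -1847205/232 - 7*I*√58/2480 ≈ -7962.1 - 0.021496*I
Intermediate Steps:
m(K, p) = K² (m(K, p) = (4 + (K - 4))² = (4 + (-4 + K))² = K²)
c = -232/405 (c = -1160/(45²) = -1160/2025 = -1160*1/2025 = -232/405 ≈ -0.57284)
v = 7*I*√58 (v = √(-366 - 2476) = √(-2842) = 7*I*√58 ≈ 53.31*I)
4561/c + v/(-2480) = 4561/(-232/405) + (7*I*√58)/(-2480) = 4561*(-405/232) + (7*I*√58)*(-1/2480) = -1847205/232 - 7*I*√58/2480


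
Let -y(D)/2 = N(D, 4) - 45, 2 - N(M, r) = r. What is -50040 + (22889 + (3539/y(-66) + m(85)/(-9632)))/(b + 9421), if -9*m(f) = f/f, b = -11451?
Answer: -14274805205323/285203520 ≈ -50051.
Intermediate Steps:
N(M, r) = 2 - r
m(f) = -⅑ (m(f) = -f/(9*f) = -⅑*1 = -⅑)
y(D) = 94 (y(D) = -2*((2 - 1*4) - 45) = -2*((2 - 4) - 45) = -2*(-2 - 45) = -2*(-47) = 94)
-50040 + (22889 + (3539/y(-66) + m(85)/(-9632)))/(b + 9421) = -50040 + (22889 + (3539/94 - ⅑/(-9632)))/(-11451 + 9421) = -50040 + (22889 + (3539*(1/94) - ⅑*(-1/9632)))/(-2030) = -50040 + (22889 + (3539/94 + 1/86688))*(-1/2030) = -50040 + (22889 + 153394463/4074336)*(-1/2030) = -50040 + (93410871167/4074336)*(-1/2030) = -50040 - 3221064523/285203520 = -14274805205323/285203520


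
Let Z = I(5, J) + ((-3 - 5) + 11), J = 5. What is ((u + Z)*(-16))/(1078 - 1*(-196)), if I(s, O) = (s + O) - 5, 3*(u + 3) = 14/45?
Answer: -424/6615 ≈ -0.064097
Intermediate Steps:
u = -391/135 (u = -3 + (14/45)/3 = -3 + (14*(1/45))/3 = -3 + (⅓)*(14/45) = -3 + 14/135 = -391/135 ≈ -2.8963)
I(s, O) = -5 + O + s (I(s, O) = (O + s) - 5 = -5 + O + s)
Z = 8 (Z = (-5 + 5 + 5) + ((-3 - 5) + 11) = 5 + (-8 + 11) = 5 + 3 = 8)
((u + Z)*(-16))/(1078 - 1*(-196)) = ((-391/135 + 8)*(-16))/(1078 - 1*(-196)) = ((689/135)*(-16))/(1078 + 196) = -11024/135/1274 = -11024/135*1/1274 = -424/6615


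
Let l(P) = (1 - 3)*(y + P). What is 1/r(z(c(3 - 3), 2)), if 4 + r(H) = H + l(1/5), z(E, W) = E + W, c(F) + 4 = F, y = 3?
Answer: -5/62 ≈ -0.080645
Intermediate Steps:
c(F) = -4 + F
l(P) = -6 - 2*P (l(P) = (1 - 3)*(3 + P) = -2*(3 + P) = -6 - 2*P)
r(H) = -52/5 + H (r(H) = -4 + (H + (-6 - 2/5)) = -4 + (H + (-6 - 2*⅕)) = -4 + (H + (-6 - ⅖)) = -4 + (H - 32/5) = -4 + (-32/5 + H) = -52/5 + H)
1/r(z(c(3 - 3), 2)) = 1/(-52/5 + ((-4 + (3 - 3)) + 2)) = 1/(-52/5 + ((-4 + 0) + 2)) = 1/(-52/5 + (-4 + 2)) = 1/(-52/5 - 2) = 1/(-62/5) = -5/62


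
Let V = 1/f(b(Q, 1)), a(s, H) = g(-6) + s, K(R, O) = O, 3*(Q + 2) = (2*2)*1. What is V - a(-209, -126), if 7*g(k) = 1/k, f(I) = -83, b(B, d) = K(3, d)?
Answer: 728615/3486 ≈ 209.01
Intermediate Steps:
Q = -⅔ (Q = -2 + ((2*2)*1)/3 = -2 + (4*1)/3 = -2 + (⅓)*4 = -2 + 4/3 = -⅔ ≈ -0.66667)
b(B, d) = d
g(k) = 1/(7*k) (g(k) = (1/k)/7 = 1/(7*k))
a(s, H) = -1/42 + s (a(s, H) = (⅐)/(-6) + s = (⅐)*(-⅙) + s = -1/42 + s)
V = -1/83 (V = 1/(-83) = -1/83 ≈ -0.012048)
V - a(-209, -126) = -1/83 - (-1/42 - 209) = -1/83 - 1*(-8779/42) = -1/83 + 8779/42 = 728615/3486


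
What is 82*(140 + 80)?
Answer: 18040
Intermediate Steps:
82*(140 + 80) = 82*220 = 18040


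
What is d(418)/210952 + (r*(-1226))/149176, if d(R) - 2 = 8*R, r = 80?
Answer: -180277047/280972996 ≈ -0.64162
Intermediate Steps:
d(R) = 2 + 8*R
d(418)/210952 + (r*(-1226))/149176 = (2 + 8*418)/210952 + (80*(-1226))/149176 = (2 + 3344)*(1/210952) - 98080*1/149176 = 3346*(1/210952) - 12260/18647 = 239/15068 - 12260/18647 = -180277047/280972996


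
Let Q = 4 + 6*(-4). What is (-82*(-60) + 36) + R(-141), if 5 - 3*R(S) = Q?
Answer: 14893/3 ≈ 4964.3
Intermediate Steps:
Q = -20 (Q = 4 - 24 = -20)
R(S) = 25/3 (R(S) = 5/3 - ⅓*(-20) = 5/3 + 20/3 = 25/3)
(-82*(-60) + 36) + R(-141) = (-82*(-60) + 36) + 25/3 = (4920 + 36) + 25/3 = 4956 + 25/3 = 14893/3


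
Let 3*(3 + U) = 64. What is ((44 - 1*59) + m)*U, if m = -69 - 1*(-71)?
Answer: -715/3 ≈ -238.33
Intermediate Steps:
U = 55/3 (U = -3 + (⅓)*64 = -3 + 64/3 = 55/3 ≈ 18.333)
m = 2 (m = -69 + 71 = 2)
((44 - 1*59) + m)*U = ((44 - 1*59) + 2)*(55/3) = ((44 - 59) + 2)*(55/3) = (-15 + 2)*(55/3) = -13*55/3 = -715/3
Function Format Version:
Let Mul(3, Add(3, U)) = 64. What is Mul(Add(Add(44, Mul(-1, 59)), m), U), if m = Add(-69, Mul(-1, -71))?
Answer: Rational(-715, 3) ≈ -238.33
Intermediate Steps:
U = Rational(55, 3) (U = Add(-3, Mul(Rational(1, 3), 64)) = Add(-3, Rational(64, 3)) = Rational(55, 3) ≈ 18.333)
m = 2 (m = Add(-69, 71) = 2)
Mul(Add(Add(44, Mul(-1, 59)), m), U) = Mul(Add(Add(44, Mul(-1, 59)), 2), Rational(55, 3)) = Mul(Add(Add(44, -59), 2), Rational(55, 3)) = Mul(Add(-15, 2), Rational(55, 3)) = Mul(-13, Rational(55, 3)) = Rational(-715, 3)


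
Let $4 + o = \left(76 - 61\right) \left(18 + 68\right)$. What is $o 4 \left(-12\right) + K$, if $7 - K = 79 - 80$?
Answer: $-61720$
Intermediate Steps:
$o = 1286$ ($o = -4 + \left(76 - 61\right) \left(18 + 68\right) = -4 + 15 \cdot 86 = -4 + 1290 = 1286$)
$K = 8$ ($K = 7 - \left(79 - 80\right) = 7 - -1 = 7 + 1 = 8$)
$o 4 \left(-12\right) + K = 1286 \cdot 4 \left(-12\right) + 8 = 1286 \left(-48\right) + 8 = -61728 + 8 = -61720$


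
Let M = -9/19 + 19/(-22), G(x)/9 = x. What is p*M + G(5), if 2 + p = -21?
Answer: 31667/418 ≈ 75.758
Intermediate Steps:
G(x) = 9*x
p = -23 (p = -2 - 21 = -23)
M = -559/418 (M = -9*1/19 + 19*(-1/22) = -9/19 - 19/22 = -559/418 ≈ -1.3373)
p*M + G(5) = -23*(-559/418) + 9*5 = 12857/418 + 45 = 31667/418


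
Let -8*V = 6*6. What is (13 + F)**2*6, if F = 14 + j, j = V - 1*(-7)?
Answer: 10443/2 ≈ 5221.5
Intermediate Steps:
V = -9/2 (V = -3*6/4 = -1/8*36 = -9/2 ≈ -4.5000)
j = 5/2 (j = -9/2 - 1*(-7) = -9/2 + 7 = 5/2 ≈ 2.5000)
F = 33/2 (F = 14 + 5/2 = 33/2 ≈ 16.500)
(13 + F)**2*6 = (13 + 33/2)**2*6 = (59/2)**2*6 = (3481/4)*6 = 10443/2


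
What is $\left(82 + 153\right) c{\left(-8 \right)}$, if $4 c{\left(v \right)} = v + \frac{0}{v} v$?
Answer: $-470$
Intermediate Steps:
$c{\left(v \right)} = \frac{v}{4}$ ($c{\left(v \right)} = \frac{v + \frac{0}{v} v}{4} = \frac{v + 0 v}{4} = \frac{v + 0}{4} = \frac{v}{4}$)
$\left(82 + 153\right) c{\left(-8 \right)} = \left(82 + 153\right) \frac{1}{4} \left(-8\right) = 235 \left(-2\right) = -470$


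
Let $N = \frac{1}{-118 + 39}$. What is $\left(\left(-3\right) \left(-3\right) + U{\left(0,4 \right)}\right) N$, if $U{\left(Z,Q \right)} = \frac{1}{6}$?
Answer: $- \frac{55}{474} \approx -0.11603$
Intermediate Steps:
$U{\left(Z,Q \right)} = \frac{1}{6}$
$N = - \frac{1}{79}$ ($N = \frac{1}{-79} = - \frac{1}{79} \approx -0.012658$)
$\left(\left(-3\right) \left(-3\right) + U{\left(0,4 \right)}\right) N = \left(\left(-3\right) \left(-3\right) + \frac{1}{6}\right) \left(- \frac{1}{79}\right) = \left(9 + \frac{1}{6}\right) \left(- \frac{1}{79}\right) = \frac{55}{6} \left(- \frac{1}{79}\right) = - \frac{55}{474}$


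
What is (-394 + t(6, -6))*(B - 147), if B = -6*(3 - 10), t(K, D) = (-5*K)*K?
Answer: 60270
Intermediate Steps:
t(K, D) = -5*K²
B = 42 (B = -6*(-7) = 42)
(-394 + t(6, -6))*(B - 147) = (-394 - 5*6²)*(42 - 147) = (-394 - 5*36)*(-105) = (-394 - 180)*(-105) = -574*(-105) = 60270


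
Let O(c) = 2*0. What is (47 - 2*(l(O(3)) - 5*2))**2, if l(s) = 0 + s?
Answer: 4489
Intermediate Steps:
O(c) = 0
l(s) = s
(47 - 2*(l(O(3)) - 5*2))**2 = (47 - 2*(0 - 5*2))**2 = (47 - 2*(0 - 10))**2 = (47 - 2*(-10))**2 = (47 - 1*(-20))**2 = (47 + 20)**2 = 67**2 = 4489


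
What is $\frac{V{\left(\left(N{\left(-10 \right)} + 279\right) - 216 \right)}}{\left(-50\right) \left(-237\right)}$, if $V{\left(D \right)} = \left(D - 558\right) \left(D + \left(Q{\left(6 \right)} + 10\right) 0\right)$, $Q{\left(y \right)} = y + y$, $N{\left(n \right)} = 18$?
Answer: $- \frac{12879}{3950} \approx -3.2605$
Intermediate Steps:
$Q{\left(y \right)} = 2 y$
$V{\left(D \right)} = D \left(-558 + D\right)$ ($V{\left(D \right)} = \left(D - 558\right) \left(D + \left(2 \cdot 6 + 10\right) 0\right) = \left(-558 + D\right) \left(D + \left(12 + 10\right) 0\right) = \left(-558 + D\right) \left(D + 22 \cdot 0\right) = \left(-558 + D\right) \left(D + 0\right) = \left(-558 + D\right) D = D \left(-558 + D\right)$)
$\frac{V{\left(\left(N{\left(-10 \right)} + 279\right) - 216 \right)}}{\left(-50\right) \left(-237\right)} = \frac{\left(\left(18 + 279\right) - 216\right) \left(-558 + \left(\left(18 + 279\right) - 216\right)\right)}{\left(-50\right) \left(-237\right)} = \frac{\left(297 - 216\right) \left(-558 + \left(297 - 216\right)\right)}{11850} = 81 \left(-558 + 81\right) \frac{1}{11850} = 81 \left(-477\right) \frac{1}{11850} = \left(-38637\right) \frac{1}{11850} = - \frac{12879}{3950}$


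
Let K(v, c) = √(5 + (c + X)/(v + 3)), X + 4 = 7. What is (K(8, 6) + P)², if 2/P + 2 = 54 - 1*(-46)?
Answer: 153675/26411 + 16*√11/539 ≈ 5.9171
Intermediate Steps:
X = 3 (X = -4 + 7 = 3)
P = 1/49 (P = 2/(-2 + (54 - 1*(-46))) = 2/(-2 + (54 + 46)) = 2/(-2 + 100) = 2/98 = 2*(1/98) = 1/49 ≈ 0.020408)
K(v, c) = √(5 + (3 + c)/(3 + v)) (K(v, c) = √(5 + (c + 3)/(v + 3)) = √(5 + (3 + c)/(3 + v)))
(K(8, 6) + P)² = (√((18 + 6 + 5*8)/(3 + 8)) + 1/49)² = (√((18 + 6 + 40)/11) + 1/49)² = (√((1/11)*64) + 1/49)² = (√(64/11) + 1/49)² = (8*√11/11 + 1/49)² = (1/49 + 8*√11/11)²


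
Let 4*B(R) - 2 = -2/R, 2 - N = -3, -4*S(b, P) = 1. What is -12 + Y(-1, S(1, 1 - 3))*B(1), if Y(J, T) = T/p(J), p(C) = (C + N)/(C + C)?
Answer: -12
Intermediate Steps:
S(b, P) = -¼ (S(b, P) = -¼*1 = -¼)
N = 5 (N = 2 - 1*(-3) = 2 + 3 = 5)
p(C) = (5 + C)/(2*C) (p(C) = (C + 5)/(C + C) = (5 + C)/((2*C)) = (5 + C)*(1/(2*C)) = (5 + C)/(2*C))
Y(J, T) = 2*J*T/(5 + J) (Y(J, T) = T/(((5 + J)/(2*J))) = T*(2*J/(5 + J)) = 2*J*T/(5 + J))
B(R) = ½ - 1/(2*R) (B(R) = ½ + (-2/R)/4 = ½ - 1/(2*R))
-12 + Y(-1, S(1, 1 - 3))*B(1) = -12 + (2*(-1)*(-¼)/(5 - 1))*((½)*(-1 + 1)/1) = -12 + (2*(-1)*(-¼)/4)*((½)*1*0) = -12 + (2*(-1)*(-¼)*(¼))*0 = -12 + (⅛)*0 = -12 + 0 = -12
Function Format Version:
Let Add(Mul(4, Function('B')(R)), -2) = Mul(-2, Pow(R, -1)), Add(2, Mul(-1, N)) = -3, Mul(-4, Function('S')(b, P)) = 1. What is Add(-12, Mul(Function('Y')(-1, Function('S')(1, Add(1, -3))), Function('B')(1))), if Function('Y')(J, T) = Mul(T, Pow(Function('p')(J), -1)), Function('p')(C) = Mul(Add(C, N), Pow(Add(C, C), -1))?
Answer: -12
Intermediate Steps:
Function('S')(b, P) = Rational(-1, 4) (Function('S')(b, P) = Mul(Rational(-1, 4), 1) = Rational(-1, 4))
N = 5 (N = Add(2, Mul(-1, -3)) = Add(2, 3) = 5)
Function('p')(C) = Mul(Rational(1, 2), Pow(C, -1), Add(5, C)) (Function('p')(C) = Mul(Add(C, 5), Pow(Add(C, C), -1)) = Mul(Add(5, C), Pow(Mul(2, C), -1)) = Mul(Add(5, C), Mul(Rational(1, 2), Pow(C, -1))) = Mul(Rational(1, 2), Pow(C, -1), Add(5, C)))
Function('Y')(J, T) = Mul(2, J, T, Pow(Add(5, J), -1)) (Function('Y')(J, T) = Mul(T, Pow(Mul(Rational(1, 2), Pow(J, -1), Add(5, J)), -1)) = Mul(T, Mul(2, J, Pow(Add(5, J), -1))) = Mul(2, J, T, Pow(Add(5, J), -1)))
Function('B')(R) = Add(Rational(1, 2), Mul(Rational(-1, 2), Pow(R, -1))) (Function('B')(R) = Add(Rational(1, 2), Mul(Rational(1, 4), Mul(-2, Pow(R, -1)))) = Add(Rational(1, 2), Mul(Rational(-1, 2), Pow(R, -1))))
Add(-12, Mul(Function('Y')(-1, Function('S')(1, Add(1, -3))), Function('B')(1))) = Add(-12, Mul(Mul(2, -1, Rational(-1, 4), Pow(Add(5, -1), -1)), Mul(Rational(1, 2), Pow(1, -1), Add(-1, 1)))) = Add(-12, Mul(Mul(2, -1, Rational(-1, 4), Pow(4, -1)), Mul(Rational(1, 2), 1, 0))) = Add(-12, Mul(Mul(2, -1, Rational(-1, 4), Rational(1, 4)), 0)) = Add(-12, Mul(Rational(1, 8), 0)) = Add(-12, 0) = -12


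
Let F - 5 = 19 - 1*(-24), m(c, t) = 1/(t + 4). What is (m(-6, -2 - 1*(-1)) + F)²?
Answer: 21025/9 ≈ 2336.1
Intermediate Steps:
m(c, t) = 1/(4 + t)
F = 48 (F = 5 + (19 - 1*(-24)) = 5 + (19 + 24) = 5 + 43 = 48)
(m(-6, -2 - 1*(-1)) + F)² = (1/(4 + (-2 - 1*(-1))) + 48)² = (1/(4 + (-2 + 1)) + 48)² = (1/(4 - 1) + 48)² = (1/3 + 48)² = (⅓ + 48)² = (145/3)² = 21025/9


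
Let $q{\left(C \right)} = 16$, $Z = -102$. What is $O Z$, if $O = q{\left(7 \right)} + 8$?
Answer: $-2448$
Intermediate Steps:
$O = 24$ ($O = 16 + 8 = 24$)
$O Z = 24 \left(-102\right) = -2448$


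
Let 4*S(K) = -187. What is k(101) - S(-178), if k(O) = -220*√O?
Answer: 187/4 - 220*√101 ≈ -2164.2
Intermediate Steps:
S(K) = -187/4 (S(K) = (¼)*(-187) = -187/4)
k(101) - S(-178) = -220*√101 - 1*(-187/4) = -220*√101 + 187/4 = 187/4 - 220*√101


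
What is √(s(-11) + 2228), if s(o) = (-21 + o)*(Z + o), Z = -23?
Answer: 2*√829 ≈ 57.585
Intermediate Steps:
s(o) = (-23 + o)*(-21 + o) (s(o) = (-21 + o)*(-23 + o) = (-23 + o)*(-21 + o))
√(s(-11) + 2228) = √((483 + (-11)² - 44*(-11)) + 2228) = √((483 + 121 + 484) + 2228) = √(1088 + 2228) = √3316 = 2*√829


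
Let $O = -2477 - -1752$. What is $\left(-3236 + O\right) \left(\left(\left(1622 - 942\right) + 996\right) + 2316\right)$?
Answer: $-15812312$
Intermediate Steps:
$O = -725$ ($O = -2477 + 1752 = -725$)
$\left(-3236 + O\right) \left(\left(\left(1622 - 942\right) + 996\right) + 2316\right) = \left(-3236 - 725\right) \left(\left(\left(1622 - 942\right) + 996\right) + 2316\right) = - 3961 \left(\left(680 + 996\right) + 2316\right) = - 3961 \left(1676 + 2316\right) = \left(-3961\right) 3992 = -15812312$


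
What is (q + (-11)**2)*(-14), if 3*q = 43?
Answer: -5684/3 ≈ -1894.7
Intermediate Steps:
q = 43/3 (q = (1/3)*43 = 43/3 ≈ 14.333)
(q + (-11)**2)*(-14) = (43/3 + (-11)**2)*(-14) = (43/3 + 121)*(-14) = (406/3)*(-14) = -5684/3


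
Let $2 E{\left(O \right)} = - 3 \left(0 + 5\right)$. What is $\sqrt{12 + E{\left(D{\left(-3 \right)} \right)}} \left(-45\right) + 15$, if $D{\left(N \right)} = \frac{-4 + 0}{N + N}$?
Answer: $15 - \frac{135 \sqrt{2}}{2} \approx -80.459$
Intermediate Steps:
$D{\left(N \right)} = - \frac{2}{N}$ ($D{\left(N \right)} = - \frac{4}{2 N} = - 4 \frac{1}{2 N} = - \frac{2}{N}$)
$E{\left(O \right)} = - \frac{15}{2}$ ($E{\left(O \right)} = \frac{\left(-3\right) \left(0 + 5\right)}{2} = \frac{\left(-3\right) 5}{2} = \frac{1}{2} \left(-15\right) = - \frac{15}{2}$)
$\sqrt{12 + E{\left(D{\left(-3 \right)} \right)}} \left(-45\right) + 15 = \sqrt{12 - \frac{15}{2}} \left(-45\right) + 15 = \sqrt{\frac{9}{2}} \left(-45\right) + 15 = \frac{3 \sqrt{2}}{2} \left(-45\right) + 15 = - \frac{135 \sqrt{2}}{2} + 15 = 15 - \frac{135 \sqrt{2}}{2}$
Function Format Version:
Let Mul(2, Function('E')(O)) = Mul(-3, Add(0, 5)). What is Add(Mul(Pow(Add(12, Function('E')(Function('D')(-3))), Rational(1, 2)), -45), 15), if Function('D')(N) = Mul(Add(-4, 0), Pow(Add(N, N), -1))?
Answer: Add(15, Mul(Rational(-135, 2), Pow(2, Rational(1, 2)))) ≈ -80.459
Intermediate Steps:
Function('D')(N) = Mul(-2, Pow(N, -1)) (Function('D')(N) = Mul(-4, Pow(Mul(2, N), -1)) = Mul(-4, Mul(Rational(1, 2), Pow(N, -1))) = Mul(-2, Pow(N, -1)))
Function('E')(O) = Rational(-15, 2) (Function('E')(O) = Mul(Rational(1, 2), Mul(-3, Add(0, 5))) = Mul(Rational(1, 2), Mul(-3, 5)) = Mul(Rational(1, 2), -15) = Rational(-15, 2))
Add(Mul(Pow(Add(12, Function('E')(Function('D')(-3))), Rational(1, 2)), -45), 15) = Add(Mul(Pow(Add(12, Rational(-15, 2)), Rational(1, 2)), -45), 15) = Add(Mul(Pow(Rational(9, 2), Rational(1, 2)), -45), 15) = Add(Mul(Mul(Rational(3, 2), Pow(2, Rational(1, 2))), -45), 15) = Add(Mul(Rational(-135, 2), Pow(2, Rational(1, 2))), 15) = Add(15, Mul(Rational(-135, 2), Pow(2, Rational(1, 2))))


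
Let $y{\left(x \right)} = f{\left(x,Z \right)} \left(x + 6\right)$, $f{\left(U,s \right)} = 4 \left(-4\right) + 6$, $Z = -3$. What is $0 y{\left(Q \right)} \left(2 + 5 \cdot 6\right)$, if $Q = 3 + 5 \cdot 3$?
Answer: $0$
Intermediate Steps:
$f{\left(U,s \right)} = -10$ ($f{\left(U,s \right)} = -16 + 6 = -10$)
$Q = 18$ ($Q = 3 + 15 = 18$)
$y{\left(x \right)} = -60 - 10 x$ ($y{\left(x \right)} = - 10 \left(x + 6\right) = - 10 \left(6 + x\right) = -60 - 10 x$)
$0 y{\left(Q \right)} \left(2 + 5 \cdot 6\right) = 0 \left(-60 - 180\right) \left(2 + 5 \cdot 6\right) = 0 \left(-60 - 180\right) \left(2 + 30\right) = 0 \left(-240\right) 32 = 0 \cdot 32 = 0$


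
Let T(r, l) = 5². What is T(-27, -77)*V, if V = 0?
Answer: 0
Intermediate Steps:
T(r, l) = 25
T(-27, -77)*V = 25*0 = 0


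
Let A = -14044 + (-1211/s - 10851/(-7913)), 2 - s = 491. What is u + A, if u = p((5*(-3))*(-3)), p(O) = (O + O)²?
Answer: -22985163626/3869457 ≈ -5940.1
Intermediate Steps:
s = -489 (s = 2 - 1*491 = 2 - 491 = -489)
p(O) = 4*O² (p(O) = (2*O)² = 4*O²)
u = 8100 (u = 4*((5*(-3))*(-3))² = 4*(-15*(-3))² = 4*45² = 4*2025 = 8100)
A = -54327765326/3869457 (A = -14044 + (-1211/(-489) - 10851/(-7913)) = -14044 + (-1211*(-1/489) - 10851*(-1/7913)) = -14044 + (1211/489 + 10851/7913) = -14044 + 14888782/3869457 = -54327765326/3869457 ≈ -14040.)
u + A = 8100 - 54327765326/3869457 = -22985163626/3869457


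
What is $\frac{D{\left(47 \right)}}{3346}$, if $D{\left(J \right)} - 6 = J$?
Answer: $\frac{53}{3346} \approx 0.01584$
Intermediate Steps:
$D{\left(J \right)} = 6 + J$
$\frac{D{\left(47 \right)}}{3346} = \frac{6 + 47}{3346} = 53 \cdot \frac{1}{3346} = \frac{53}{3346}$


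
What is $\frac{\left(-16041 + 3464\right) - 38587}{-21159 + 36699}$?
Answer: $- \frac{12791}{3885} \approx -3.2924$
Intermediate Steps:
$\frac{\left(-16041 + 3464\right) - 38587}{-21159 + 36699} = \frac{-12577 - 38587}{15540} = \left(-51164\right) \frac{1}{15540} = - \frac{12791}{3885}$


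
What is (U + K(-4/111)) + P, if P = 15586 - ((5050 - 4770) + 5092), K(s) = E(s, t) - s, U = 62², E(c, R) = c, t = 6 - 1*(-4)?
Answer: 14058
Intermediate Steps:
t = 10 (t = 6 + 4 = 10)
U = 3844
K(s) = 0 (K(s) = s - s = 0)
P = 10214 (P = 15586 - (280 + 5092) = 15586 - 1*5372 = 15586 - 5372 = 10214)
(U + K(-4/111)) + P = (3844 + 0) + 10214 = 3844 + 10214 = 14058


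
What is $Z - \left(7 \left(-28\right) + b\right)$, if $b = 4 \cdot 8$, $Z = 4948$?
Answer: $5112$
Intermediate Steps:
$b = 32$
$Z - \left(7 \left(-28\right) + b\right) = 4948 - \left(7 \left(-28\right) + 32\right) = 4948 - \left(-196 + 32\right) = 4948 - -164 = 4948 + 164 = 5112$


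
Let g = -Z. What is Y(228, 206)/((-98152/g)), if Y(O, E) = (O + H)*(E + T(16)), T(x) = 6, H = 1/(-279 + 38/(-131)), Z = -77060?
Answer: -17034512363450/448885903 ≈ -37948.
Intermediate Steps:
H = -131/36587 (H = 1/(-279 + 38*(-1/131)) = 1/(-279 - 38/131) = 1/(-36587/131) = -131/36587 ≈ -0.0035805)
Y(O, E) = (6 + E)*(-131/36587 + O) (Y(O, E) = (O - 131/36587)*(E + 6) = (-131/36587 + O)*(6 + E) = (6 + E)*(-131/36587 + O))
g = 77060 (g = -1*(-77060) = 77060)
Y(228, 206)/((-98152/g)) = (-786/36587 + 6*228 - 131/36587*206 + 206*228)/((-98152/77060)) = (-786/36587 + 1368 - 26986/36587 + 46968)/((-98152*1/77060)) = 1768441460/(36587*(-24538/19265)) = (1768441460/36587)*(-19265/24538) = -17034512363450/448885903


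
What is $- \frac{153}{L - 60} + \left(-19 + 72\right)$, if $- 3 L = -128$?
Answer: $\frac{3215}{52} \approx 61.827$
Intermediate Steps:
$L = \frac{128}{3}$ ($L = \left(- \frac{1}{3}\right) \left(-128\right) = \frac{128}{3} \approx 42.667$)
$- \frac{153}{L - 60} + \left(-19 + 72\right) = - \frac{153}{\frac{128}{3} - 60} + \left(-19 + 72\right) = - \frac{153}{- \frac{52}{3}} + 53 = \left(-153\right) \left(- \frac{3}{52}\right) + 53 = \frac{459}{52} + 53 = \frac{3215}{52}$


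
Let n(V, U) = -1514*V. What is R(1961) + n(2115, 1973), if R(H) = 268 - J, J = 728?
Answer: -3202570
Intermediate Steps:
R(H) = -460 (R(H) = 268 - 1*728 = 268 - 728 = -460)
R(1961) + n(2115, 1973) = -460 - 1514*2115 = -460 - 3202110 = -3202570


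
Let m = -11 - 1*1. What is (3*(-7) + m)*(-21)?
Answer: 693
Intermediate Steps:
m = -12 (m = -11 - 1 = -12)
(3*(-7) + m)*(-21) = (3*(-7) - 12)*(-21) = (-21 - 12)*(-21) = -33*(-21) = 693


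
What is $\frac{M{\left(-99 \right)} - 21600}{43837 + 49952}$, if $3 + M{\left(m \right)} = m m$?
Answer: $- \frac{3934}{31263} \approx -0.12584$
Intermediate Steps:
$M{\left(m \right)} = -3 + m^{2}$ ($M{\left(m \right)} = -3 + m m = -3 + m^{2}$)
$\frac{M{\left(-99 \right)} - 21600}{43837 + 49952} = \frac{\left(-3 + \left(-99\right)^{2}\right) - 21600}{43837 + 49952} = \frac{\left(-3 + 9801\right) - 21600}{93789} = \left(9798 - 21600\right) \frac{1}{93789} = \left(-11802\right) \frac{1}{93789} = - \frac{3934}{31263}$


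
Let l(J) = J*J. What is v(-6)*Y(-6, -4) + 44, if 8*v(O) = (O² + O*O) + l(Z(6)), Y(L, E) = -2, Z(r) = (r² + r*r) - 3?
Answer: -4657/4 ≈ -1164.3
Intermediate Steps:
Z(r) = -3 + 2*r² (Z(r) = (r² + r²) - 3 = 2*r² - 3 = -3 + 2*r²)
l(J) = J²
v(O) = 4761/8 + O²/4 (v(O) = ((O² + O*O) + (-3 + 2*6²)²)/8 = ((O² + O²) + (-3 + 2*36)²)/8 = (2*O² + (-3 + 72)²)/8 = (2*O² + 69²)/8 = (2*O² + 4761)/8 = (4761 + 2*O²)/8 = 4761/8 + O²/4)
v(-6)*Y(-6, -4) + 44 = (4761/8 + (¼)*(-6)²)*(-2) + 44 = (4761/8 + (¼)*36)*(-2) + 44 = (4761/8 + 9)*(-2) + 44 = (4833/8)*(-2) + 44 = -4833/4 + 44 = -4657/4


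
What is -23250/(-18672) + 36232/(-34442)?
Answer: 10354383/53591752 ≈ 0.19321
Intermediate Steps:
-23250/(-18672) + 36232/(-34442) = -23250*(-1/18672) + 36232*(-1/34442) = 3875/3112 - 18116/17221 = 10354383/53591752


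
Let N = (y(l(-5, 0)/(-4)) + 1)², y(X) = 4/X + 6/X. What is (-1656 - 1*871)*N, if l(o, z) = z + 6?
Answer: -730303/9 ≈ -81145.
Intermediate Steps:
l(o, z) = 6 + z
y(X) = 10/X
N = 289/9 (N = (10/(((6 + 0)/(-4))) + 1)² = (10/((6*(-¼))) + 1)² = (10/(-3/2) + 1)² = (10*(-⅔) + 1)² = (-20/3 + 1)² = (-17/3)² = 289/9 ≈ 32.111)
(-1656 - 1*871)*N = (-1656 - 1*871)*(289/9) = (-1656 - 871)*(289/9) = -2527*289/9 = -730303/9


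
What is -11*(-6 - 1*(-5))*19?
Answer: 209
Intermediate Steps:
-11*(-6 - 1*(-5))*19 = -11*(-6 + 5)*19 = -11*(-1)*19 = 11*19 = 209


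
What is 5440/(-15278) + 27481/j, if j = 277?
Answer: 209173919/2116003 ≈ 98.853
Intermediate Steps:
5440/(-15278) + 27481/j = 5440/(-15278) + 27481/277 = 5440*(-1/15278) + 27481*(1/277) = -2720/7639 + 27481/277 = 209173919/2116003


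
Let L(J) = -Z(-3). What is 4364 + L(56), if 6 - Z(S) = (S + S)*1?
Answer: 4352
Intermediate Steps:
Z(S) = 6 - 2*S (Z(S) = 6 - (S + S) = 6 - 2*S)
L(J) = -12 (L(J) = -(6 - 2*(-3)) = -(6 + 6) = -1*12 = -12)
4364 + L(56) = 4364 - 12 = 4352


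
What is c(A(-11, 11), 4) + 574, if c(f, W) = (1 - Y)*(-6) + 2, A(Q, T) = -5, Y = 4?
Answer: 594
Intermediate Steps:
c(f, W) = 20 (c(f, W) = (1 - 1*4)*(-6) + 2 = (1 - 4)*(-6) + 2 = -3*(-6) + 2 = 18 + 2 = 20)
c(A(-11, 11), 4) + 574 = 20 + 574 = 594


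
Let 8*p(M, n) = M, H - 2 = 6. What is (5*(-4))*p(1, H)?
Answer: -5/2 ≈ -2.5000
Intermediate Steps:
H = 8 (H = 2 + 6 = 8)
p(M, n) = M/8
(5*(-4))*p(1, H) = (5*(-4))*((⅛)*1) = -20*⅛ = -5/2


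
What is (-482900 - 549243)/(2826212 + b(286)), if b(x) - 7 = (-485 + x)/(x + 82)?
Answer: -379828624/1040048393 ≈ -0.36520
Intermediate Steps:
b(x) = 7 + (-485 + x)/(82 + x) (b(x) = 7 + (-485 + x)/(x + 82) = 7 + (-485 + x)/(82 + x))
(-482900 - 549243)/(2826212 + b(286)) = (-482900 - 549243)/(2826212 + (89 + 8*286)/(82 + 286)) = -1032143/(2826212 + (89 + 2288)/368) = -1032143/(2826212 + (1/368)*2377) = -1032143/(2826212 + 2377/368) = -1032143/1040048393/368 = -1032143*368/1040048393 = -379828624/1040048393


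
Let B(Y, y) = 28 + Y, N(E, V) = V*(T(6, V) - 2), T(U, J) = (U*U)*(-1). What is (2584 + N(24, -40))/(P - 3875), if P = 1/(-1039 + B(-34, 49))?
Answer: -178695/168724 ≈ -1.0591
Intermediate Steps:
T(U, J) = -U² (T(U, J) = U²*(-1) = -U²)
N(E, V) = -38*V (N(E, V) = V*(-1*6² - 2) = V*(-1*36 - 2) = V*(-36 - 2) = V*(-38) = -38*V)
P = -1/1045 (P = 1/(-1039 + (28 - 34)) = 1/(-1039 - 6) = 1/(-1045) = -1/1045 ≈ -0.00095694)
(2584 + N(24, -40))/(P - 3875) = (2584 - 38*(-40))/(-1/1045 - 3875) = (2584 + 1520)/(-4049376/1045) = 4104*(-1045/4049376) = -178695/168724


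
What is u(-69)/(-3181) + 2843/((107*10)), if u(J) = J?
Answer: 9117413/3403670 ≈ 2.6787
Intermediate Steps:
u(-69)/(-3181) + 2843/((107*10)) = -69/(-3181) + 2843/((107*10)) = -69*(-1/3181) + 2843/1070 = 69/3181 + 2843*(1/1070) = 69/3181 + 2843/1070 = 9117413/3403670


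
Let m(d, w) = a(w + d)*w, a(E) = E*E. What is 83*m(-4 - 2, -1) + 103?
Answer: -3964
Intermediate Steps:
a(E) = E**2
m(d, w) = w*(d + w)**2 (m(d, w) = (w + d)**2*w = (d + w)**2*w = w*(d + w)**2)
83*m(-4 - 2, -1) + 103 = 83*(-((-4 - 2) - 1)**2) + 103 = 83*(-(-6 - 1)**2) + 103 = 83*(-1*(-7)**2) + 103 = 83*(-1*49) + 103 = 83*(-49) + 103 = -4067 + 103 = -3964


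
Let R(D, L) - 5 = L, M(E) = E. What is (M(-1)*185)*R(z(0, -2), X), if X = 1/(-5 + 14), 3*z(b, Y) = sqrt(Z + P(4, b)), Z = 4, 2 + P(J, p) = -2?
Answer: -8510/9 ≈ -945.56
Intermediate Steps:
P(J, p) = -4 (P(J, p) = -2 - 2 = -4)
z(b, Y) = 0 (z(b, Y) = sqrt(4 - 4)/3 = sqrt(0)/3 = (1/3)*0 = 0)
X = 1/9 ≈ 0.11111
R(D, L) = 5 + L
(M(-1)*185)*R(z(0, -2), X) = (-1*185)*(5 + 1/9) = -185*46/9 = -8510/9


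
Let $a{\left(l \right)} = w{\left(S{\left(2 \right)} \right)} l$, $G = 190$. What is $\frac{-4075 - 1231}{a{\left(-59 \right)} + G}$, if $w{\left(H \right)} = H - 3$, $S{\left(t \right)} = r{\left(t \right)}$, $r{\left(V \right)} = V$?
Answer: $- \frac{5306}{249} \approx -21.309$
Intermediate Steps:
$S{\left(t \right)} = t$
$w{\left(H \right)} = -3 + H$
$a{\left(l \right)} = - l$ ($a{\left(l \right)} = \left(-3 + 2\right) l = - l$)
$\frac{-4075 - 1231}{a{\left(-59 \right)} + G} = \frac{-4075 - 1231}{\left(-1\right) \left(-59\right) + 190} = - \frac{5306}{59 + 190} = - \frac{5306}{249}$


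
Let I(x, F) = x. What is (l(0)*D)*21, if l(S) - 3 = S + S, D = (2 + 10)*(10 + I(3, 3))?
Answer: 9828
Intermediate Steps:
D = 156 (D = (2 + 10)*(10 + 3) = 12*13 = 156)
l(S) = 3 + 2*S (l(S) = 3 + (S + S) = 3 + 2*S)
(l(0)*D)*21 = ((3 + 2*0)*156)*21 = ((3 + 0)*156)*21 = (3*156)*21 = 468*21 = 9828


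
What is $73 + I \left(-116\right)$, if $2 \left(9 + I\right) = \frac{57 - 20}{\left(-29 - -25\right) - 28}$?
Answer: $\frac{18945}{16} \approx 1184.1$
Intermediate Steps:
$I = - \frac{613}{64}$ ($I = -9 + \frac{\left(57 - 20\right) \frac{1}{\left(-29 - -25\right) - 28}}{2} = -9 + \frac{37 \frac{1}{\left(-29 + 25\right) - 28}}{2} = -9 + \frac{37 \frac{1}{-4 - 28}}{2} = -9 + \frac{37 \frac{1}{-32}}{2} = -9 + \frac{37 \left(- \frac{1}{32}\right)}{2} = -9 + \frac{1}{2} \left(- \frac{37}{32}\right) = -9 - \frac{37}{64} = - \frac{613}{64} \approx -9.5781$)
$73 + I \left(-116\right) = 73 - - \frac{17777}{16} = 73 + \frac{17777}{16} = \frac{18945}{16}$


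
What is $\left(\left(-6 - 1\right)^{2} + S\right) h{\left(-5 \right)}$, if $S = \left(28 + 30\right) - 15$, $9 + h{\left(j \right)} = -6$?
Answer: $-1380$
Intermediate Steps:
$h{\left(j \right)} = -15$ ($h{\left(j \right)} = -9 - 6 = -15$)
$S = 43$ ($S = 58 - 15 = 43$)
$\left(\left(-6 - 1\right)^{2} + S\right) h{\left(-5 \right)} = \left(\left(-6 - 1\right)^{2} + 43\right) \left(-15\right) = \left(\left(-7\right)^{2} + 43\right) \left(-15\right) = \left(49 + 43\right) \left(-15\right) = 92 \left(-15\right) = -1380$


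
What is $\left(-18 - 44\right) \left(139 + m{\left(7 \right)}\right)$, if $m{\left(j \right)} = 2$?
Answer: $-8742$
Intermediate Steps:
$\left(-18 - 44\right) \left(139 + m{\left(7 \right)}\right) = \left(-18 - 44\right) \left(139 + 2\right) = \left(-18 - 44\right) 141 = \left(-62\right) 141 = -8742$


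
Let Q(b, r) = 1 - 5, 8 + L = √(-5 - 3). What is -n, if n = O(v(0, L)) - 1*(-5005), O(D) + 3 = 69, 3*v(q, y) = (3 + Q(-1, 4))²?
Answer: -5071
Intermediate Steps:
L = -8 + 2*I*√2 (L = -8 + √(-5 - 3) = -8 + √(-8) = -8 + 2*I*√2 ≈ -8.0 + 2.8284*I)
Q(b, r) = -4
v(q, y) = ⅓ (v(q, y) = (3 - 4)²/3 = (⅓)*(-1)² = (⅓)*1 = ⅓)
O(D) = 66 (O(D) = -3 + 69 = 66)
n = 5071 (n = 66 - 1*(-5005) = 66 + 5005 = 5071)
-n = -1*5071 = -5071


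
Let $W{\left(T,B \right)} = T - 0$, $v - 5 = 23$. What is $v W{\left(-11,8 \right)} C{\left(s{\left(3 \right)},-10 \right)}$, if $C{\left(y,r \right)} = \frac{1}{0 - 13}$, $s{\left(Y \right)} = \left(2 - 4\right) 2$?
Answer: $\frac{308}{13} \approx 23.692$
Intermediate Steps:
$v = 28$ ($v = 5 + 23 = 28$)
$W{\left(T,B \right)} = T$ ($W{\left(T,B \right)} = T + 0 = T$)
$s{\left(Y \right)} = -4$ ($s{\left(Y \right)} = \left(-2\right) 2 = -4$)
$C{\left(y,r \right)} = - \frac{1}{13}$ ($C{\left(y,r \right)} = \frac{1}{-13} = - \frac{1}{13}$)
$v W{\left(-11,8 \right)} C{\left(s{\left(3 \right)},-10 \right)} = 28 \left(-11\right) \left(- \frac{1}{13}\right) = \left(-308\right) \left(- \frac{1}{13}\right) = \frac{308}{13}$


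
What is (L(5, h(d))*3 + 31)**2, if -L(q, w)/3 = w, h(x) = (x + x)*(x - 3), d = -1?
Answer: 1681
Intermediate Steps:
h(x) = 2*x*(-3 + x) (h(x) = (2*x)*(-3 + x) = 2*x*(-3 + x))
L(q, w) = -3*w
(L(5, h(d))*3 + 31)**2 = (-6*(-1)*(-3 - 1)*3 + 31)**2 = (-6*(-1)*(-4)*3 + 31)**2 = (-3*8*3 + 31)**2 = (-24*3 + 31)**2 = (-72 + 31)**2 = (-41)**2 = 1681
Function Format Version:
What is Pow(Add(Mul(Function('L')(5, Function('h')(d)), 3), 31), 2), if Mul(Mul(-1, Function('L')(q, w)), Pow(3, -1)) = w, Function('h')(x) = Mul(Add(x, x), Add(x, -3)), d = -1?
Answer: 1681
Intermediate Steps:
Function('h')(x) = Mul(2, x, Add(-3, x)) (Function('h')(x) = Mul(Mul(2, x), Add(-3, x)) = Mul(2, x, Add(-3, x)))
Function('L')(q, w) = Mul(-3, w)
Pow(Add(Mul(Function('L')(5, Function('h')(d)), 3), 31), 2) = Pow(Add(Mul(Mul(-3, Mul(2, -1, Add(-3, -1))), 3), 31), 2) = Pow(Add(Mul(Mul(-3, Mul(2, -1, -4)), 3), 31), 2) = Pow(Add(Mul(Mul(-3, 8), 3), 31), 2) = Pow(Add(Mul(-24, 3), 31), 2) = Pow(Add(-72, 31), 2) = Pow(-41, 2) = 1681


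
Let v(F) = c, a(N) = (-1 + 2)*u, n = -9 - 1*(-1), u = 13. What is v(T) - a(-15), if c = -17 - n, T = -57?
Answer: -22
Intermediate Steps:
n = -8 (n = -9 + 1 = -8)
a(N) = 13 (a(N) = (-1 + 2)*13 = 1*13 = 13)
c = -9 (c = -17 - 1*(-8) = -17 + 8 = -9)
v(F) = -9
v(T) - a(-15) = -9 - 1*13 = -9 - 13 = -22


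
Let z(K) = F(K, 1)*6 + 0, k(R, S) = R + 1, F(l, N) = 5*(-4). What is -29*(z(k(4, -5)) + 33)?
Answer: 2523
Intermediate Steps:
F(l, N) = -20
k(R, S) = 1 + R
z(K) = -120 (z(K) = -20*6 + 0 = -120 + 0 = -120)
-29*(z(k(4, -5)) + 33) = -29*(-120 + 33) = -29*(-87) = 2523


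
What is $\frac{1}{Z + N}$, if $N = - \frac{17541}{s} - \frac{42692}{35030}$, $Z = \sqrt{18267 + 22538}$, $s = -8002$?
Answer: $- \frac{19119938400662690}{801531650086256898571} + \frac{19643432434300900 \sqrt{40805}}{801531650086256898571} \approx 0.0049267$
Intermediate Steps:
$Z = \sqrt{40805} \approx 202.0$
$N = \frac{136419923}{140155030}$ ($N = - \frac{17541}{-8002} - \frac{42692}{35030} = \left(-17541\right) \left(- \frac{1}{8002}\right) - \frac{21346}{17515} = \frac{17541}{8002} - \frac{21346}{17515} = \frac{136419923}{140155030} \approx 0.97335$)
$\frac{1}{Z + N} = \frac{1}{\sqrt{40805} + \frac{136419923}{140155030}} = \frac{1}{\frac{136419923}{140155030} + \sqrt{40805}}$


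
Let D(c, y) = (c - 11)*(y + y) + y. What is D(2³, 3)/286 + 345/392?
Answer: 46395/56056 ≈ 0.82765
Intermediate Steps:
D(c, y) = y + 2*y*(-11 + c) (D(c, y) = (-11 + c)*(2*y) + y = 2*y*(-11 + c) + y = y + 2*y*(-11 + c))
D(2³, 3)/286 + 345/392 = (3*(-21 + 2*2³))/286 + 345/392 = (3*(-21 + 2*8))*(1/286) + 345*(1/392) = (3*(-21 + 16))*(1/286) + 345/392 = (3*(-5))*(1/286) + 345/392 = -15*1/286 + 345/392 = -15/286 + 345/392 = 46395/56056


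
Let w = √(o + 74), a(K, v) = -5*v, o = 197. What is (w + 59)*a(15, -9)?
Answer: 2655 + 45*√271 ≈ 3395.8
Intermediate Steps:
w = √271 (w = √(197 + 74) = √271 ≈ 16.462)
(w + 59)*a(15, -9) = (√271 + 59)*(-5*(-9)) = (59 + √271)*45 = 2655 + 45*√271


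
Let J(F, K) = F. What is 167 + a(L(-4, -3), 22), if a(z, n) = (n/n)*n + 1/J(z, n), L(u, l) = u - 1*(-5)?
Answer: 190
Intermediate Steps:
L(u, l) = 5 + u (L(u, l) = u + 5 = 5 + u)
a(z, n) = n + 1/z (a(z, n) = (n/n)*n + 1/z = 1*n + 1/z = n + 1/z)
167 + a(L(-4, -3), 22) = 167 + (22 + 1/(5 - 4)) = 167 + (22 + 1/1) = 167 + (22 + 1) = 167 + 23 = 190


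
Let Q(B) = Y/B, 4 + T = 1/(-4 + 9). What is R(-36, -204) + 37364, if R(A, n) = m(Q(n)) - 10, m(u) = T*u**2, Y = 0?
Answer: 37354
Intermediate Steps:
T = -19/5 (T = -4 + 1/(-4 + 9) = -4 + 1/5 = -19/5 ≈ -3.8000)
Q(B) = 0 (Q(B) = 0/B = 0)
m(u) = -19*u**2/5
R(A, n) = -10 (R(A, n) = -19/5*0**2 - 10 = -19/5*0 - 10 = 0 - 10 = -10)
R(-36, -204) + 37364 = -10 + 37364 = 37354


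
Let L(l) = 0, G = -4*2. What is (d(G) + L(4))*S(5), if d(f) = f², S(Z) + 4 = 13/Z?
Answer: -448/5 ≈ -89.600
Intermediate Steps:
S(Z) = -4 + 13/Z
G = -8
(d(G) + L(4))*S(5) = ((-8)² + 0)*(-4 + 13/5) = (64 + 0)*(-4 + 13*(⅕)) = 64*(-4 + 13/5) = 64*(-7/5) = -448/5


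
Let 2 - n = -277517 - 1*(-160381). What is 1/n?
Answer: 1/117138 ≈ 8.5369e-6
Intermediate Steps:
n = 117138 (n = 2 - (-277517 - 1*(-160381)) = 2 - (-277517 + 160381) = 2 - 1*(-117136) = 2 + 117136 = 117138)
1/n = 1/117138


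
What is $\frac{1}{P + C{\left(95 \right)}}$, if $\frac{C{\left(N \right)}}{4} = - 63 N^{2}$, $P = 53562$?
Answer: $- \frac{1}{2220738} \approx -4.503 \cdot 10^{-7}$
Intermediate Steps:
$C{\left(N \right)} = - 252 N^{2}$ ($C{\left(N \right)} = 4 \left(- 63 N^{2}\right) = - 252 N^{2}$)
$\frac{1}{P + C{\left(95 \right)}} = \frac{1}{53562 - 252 \cdot 95^{2}} = \frac{1}{53562 - 2274300} = \frac{1}{-2220738} = - \frac{1}{2220738}$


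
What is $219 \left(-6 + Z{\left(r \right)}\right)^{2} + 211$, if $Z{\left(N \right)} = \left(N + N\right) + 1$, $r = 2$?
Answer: $430$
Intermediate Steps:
$Z{\left(N \right)} = 1 + 2 N$ ($Z{\left(N \right)} = 2 N + 1 = 1 + 2 N$)
$219 \left(-6 + Z{\left(r \right)}\right)^{2} + 211 = 219 \left(-6 + \left(1 + 2 \cdot 2\right)\right)^{2} + 211 = 219 \left(-6 + \left(1 + 4\right)\right)^{2} + 211 = 219 \left(-6 + 5\right)^{2} + 211 = 219 \left(-1\right)^{2} + 211 = 219 \cdot 1 + 211 = 219 + 211 = 430$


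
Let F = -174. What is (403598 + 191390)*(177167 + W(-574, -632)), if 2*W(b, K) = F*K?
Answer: 138127059188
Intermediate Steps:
W(b, K) = -87*K (W(b, K) = (-174*K)/2 = -87*K)
(403598 + 191390)*(177167 + W(-574, -632)) = (403598 + 191390)*(177167 - 87*(-632)) = 594988*(177167 + 54984) = 594988*232151 = 138127059188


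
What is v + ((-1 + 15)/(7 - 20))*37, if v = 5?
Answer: -453/13 ≈ -34.846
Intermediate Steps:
v + ((-1 + 15)/(7 - 20))*37 = 5 + ((-1 + 15)/(7 - 20))*37 = 5 + (14/(-13))*37 = 5 + (14*(-1/13))*37 = 5 - 14/13*37 = 5 - 518/13 = -453/13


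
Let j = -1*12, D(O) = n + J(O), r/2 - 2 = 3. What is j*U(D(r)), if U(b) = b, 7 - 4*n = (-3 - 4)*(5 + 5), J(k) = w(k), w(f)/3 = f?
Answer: -591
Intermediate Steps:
w(f) = 3*f
J(k) = 3*k
r = 10 (r = 4 + 2*3 = 4 + 6 = 10)
n = 77/4 (n = 7/4 - (-3 - 4)*(5 + 5)/4 = 7/4 - (-7)*10/4 = 7/4 - ¼*(-70) = 7/4 + 35/2 = 77/4 ≈ 19.250)
D(O) = 77/4 + 3*O
j = -12
j*U(D(r)) = -12*(77/4 + 3*10) = -12*(77/4 + 30) = -12*197/4 = -591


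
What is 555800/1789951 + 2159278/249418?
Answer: 2001814169889/223222999259 ≈ 8.9678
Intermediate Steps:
555800/1789951 + 2159278/249418 = 555800*(1/1789951) + 2159278*(1/249418) = 555800/1789951 + 1079639/124709 = 2001814169889/223222999259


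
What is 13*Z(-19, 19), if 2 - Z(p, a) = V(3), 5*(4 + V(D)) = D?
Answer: 351/5 ≈ 70.200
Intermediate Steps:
V(D) = -4 + D/5
Z(p, a) = 27/5 (Z(p, a) = 2 - (-4 + (⅕)*3) = 2 - (-4 + ⅗) = 2 - 1*(-17/5) = 2 + 17/5 = 27/5)
13*Z(-19, 19) = 13*(27/5) = 351/5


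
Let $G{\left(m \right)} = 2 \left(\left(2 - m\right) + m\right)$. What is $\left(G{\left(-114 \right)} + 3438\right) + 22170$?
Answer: $25612$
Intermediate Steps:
$G{\left(m \right)} = 4$ ($G{\left(m \right)} = 2 \cdot 2 = 4$)
$\left(G{\left(-114 \right)} + 3438\right) + 22170 = \left(4 + 3438\right) + 22170 = 3442 + 22170 = 25612$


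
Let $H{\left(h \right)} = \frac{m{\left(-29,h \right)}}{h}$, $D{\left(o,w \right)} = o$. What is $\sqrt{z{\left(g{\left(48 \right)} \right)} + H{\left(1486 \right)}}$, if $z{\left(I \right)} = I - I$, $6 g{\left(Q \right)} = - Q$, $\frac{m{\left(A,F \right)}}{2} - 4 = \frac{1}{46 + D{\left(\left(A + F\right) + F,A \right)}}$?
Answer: $\frac{\sqrt{541927111}}{317261} \approx 0.073376$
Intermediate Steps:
$m{\left(A,F \right)} = 8 + \frac{2}{46 + A + 2 F}$ ($m{\left(A,F \right)} = 8 + \frac{2}{46 + \left(\left(A + F\right) + F\right)} = 8 + \frac{2}{46 + \left(A + 2 F\right)} = 8 + \frac{2}{46 + A + 2 F}$)
$g{\left(Q \right)} = - \frac{Q}{6}$ ($g{\left(Q \right)} = \frac{\left(-1\right) Q}{6} = - \frac{Q}{6}$)
$z{\left(I \right)} = 0$
$H{\left(h \right)} = \frac{2 \left(69 + 8 h\right)}{h \left(17 + 2 h\right)}$ ($H{\left(h \right)} = \frac{2 \frac{1}{46 - 29 + 2 h} \left(185 + 4 \left(-29\right) + 8 h\right)}{h} = \frac{2 \frac{1}{17 + 2 h} \left(185 - 116 + 8 h\right)}{h} = \frac{2 \frac{1}{17 + 2 h} \left(69 + 8 h\right)}{h} = \frac{2 \left(69 + 8 h\right)}{h \left(17 + 2 h\right)}$)
$\sqrt{z{\left(g{\left(48 \right)} \right)} + H{\left(1486 \right)}} = \sqrt{0 + \frac{2 \left(69 + 8 \cdot 1486\right)}{1486 \left(17 + 2 \cdot 1486\right)}} = \sqrt{0 + 2 \cdot \frac{1}{1486} \frac{1}{17 + 2972} \left(69 + 11888\right)} = \sqrt{0 + 2 \cdot \frac{1}{1486} \cdot \frac{1}{2989} \cdot 11957} = \sqrt{0 + \frac{11957}{2220827}} = \sqrt{\frac{11957}{2220827}} = \frac{\sqrt{541927111}}{317261}$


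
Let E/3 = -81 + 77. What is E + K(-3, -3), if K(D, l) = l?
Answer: -15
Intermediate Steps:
E = -12 (E = 3*(-81 + 77) = 3*(-4) = -12)
E + K(-3, -3) = -12 - 3 = -15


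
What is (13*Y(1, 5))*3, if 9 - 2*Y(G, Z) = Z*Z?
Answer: -312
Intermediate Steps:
Y(G, Z) = 9/2 - Z²/2 (Y(G, Z) = 9/2 - Z*Z/2 = 9/2 - Z²/2)
(13*Y(1, 5))*3 = (13*(9/2 - ½*5²))*3 = (13*(9/2 - ½*25))*3 = (13*(9/2 - 25/2))*3 = (13*(-8))*3 = -104*3 = -312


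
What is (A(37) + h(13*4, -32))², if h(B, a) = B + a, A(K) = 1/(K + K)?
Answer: 2193361/5476 ≈ 400.54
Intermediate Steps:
A(K) = 1/(2*K)
(A(37) + h(13*4, -32))² = ((½)/37 + (13*4 - 32))² = ((½)*(1/37) + (52 - 32))² = (1/74 + 20)² = (1481/74)² = 2193361/5476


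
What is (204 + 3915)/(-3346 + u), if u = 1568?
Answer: -4119/1778 ≈ -2.3166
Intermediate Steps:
(204 + 3915)/(-3346 + u) = (204 + 3915)/(-3346 + 1568) = 4119/(-1778) = 4119*(-1/1778) = -4119/1778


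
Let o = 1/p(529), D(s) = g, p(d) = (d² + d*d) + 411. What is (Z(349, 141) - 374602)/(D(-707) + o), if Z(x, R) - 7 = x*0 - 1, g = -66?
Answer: 209808597428/36966137 ≈ 5675.7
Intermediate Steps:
p(d) = 411 + 2*d² (p(d) = (d² + d²) + 411 = 2*d² + 411 = 411 + 2*d²)
D(s) = -66
Z(x, R) = 6 (Z(x, R) = 7 + (x*0 - 1) = 7 + (0 - 1) = 7 - 1 = 6)
o = 1/560093 (o = 1/(411 + 2*529²) = 1/(411 + 2*279841) = 1/(411 + 559682) = 1/560093 ≈ 1.7854e-6)
(Z(349, 141) - 374602)/(D(-707) + o) = (6 - 374602)/(-66 + 1/560093) = -374596/(-36966137/560093) = -374596*(-560093/36966137) = 209808597428/36966137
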